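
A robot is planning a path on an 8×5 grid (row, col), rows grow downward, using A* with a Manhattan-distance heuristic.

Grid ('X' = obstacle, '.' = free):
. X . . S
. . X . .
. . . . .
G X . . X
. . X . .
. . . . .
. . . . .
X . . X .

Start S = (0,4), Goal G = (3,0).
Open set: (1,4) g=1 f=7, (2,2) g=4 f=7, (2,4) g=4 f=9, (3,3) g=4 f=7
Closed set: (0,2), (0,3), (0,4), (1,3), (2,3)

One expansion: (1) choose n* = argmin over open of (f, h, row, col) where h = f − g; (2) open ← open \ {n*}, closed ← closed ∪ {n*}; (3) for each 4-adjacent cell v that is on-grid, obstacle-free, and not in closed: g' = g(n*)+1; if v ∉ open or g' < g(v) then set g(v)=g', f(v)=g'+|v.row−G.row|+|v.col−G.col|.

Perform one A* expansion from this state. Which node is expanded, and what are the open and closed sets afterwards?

step 1: expand (2,2) (f=7, h=3) → closed; open now [(1,4) g=1 f=7, (2,1) g=5 f=7, (2,4) g=4 f=9, (3,2) g=5 f=7, (3,3) g=4 f=7]

expanded=(2,2); open=[(1,4) g=1 f=7, (2,1) g=5 f=7, (2,4) g=4 f=9, (3,2) g=5 f=7, (3,3) g=4 f=7]; closed=[(0,2), (0,3), (0,4), (1,3), (2,2), (2,3)]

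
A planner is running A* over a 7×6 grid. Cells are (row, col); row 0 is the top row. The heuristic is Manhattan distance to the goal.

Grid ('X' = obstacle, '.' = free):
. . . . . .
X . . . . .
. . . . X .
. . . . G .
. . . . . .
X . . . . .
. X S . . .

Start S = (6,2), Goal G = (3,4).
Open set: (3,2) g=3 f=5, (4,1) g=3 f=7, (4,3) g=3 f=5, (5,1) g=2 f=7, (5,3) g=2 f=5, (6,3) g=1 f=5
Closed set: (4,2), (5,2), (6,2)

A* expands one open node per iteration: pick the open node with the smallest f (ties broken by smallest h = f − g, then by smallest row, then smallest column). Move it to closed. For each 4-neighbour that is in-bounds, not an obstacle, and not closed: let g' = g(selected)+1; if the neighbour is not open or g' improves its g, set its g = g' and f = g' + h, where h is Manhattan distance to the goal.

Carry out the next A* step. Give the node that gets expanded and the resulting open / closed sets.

step 1: expand (3,2) (f=5, h=2) → closed; open now [(2,2) g=4 f=7, (3,1) g=4 f=7, (3,3) g=4 f=5, (4,1) g=3 f=7, (4,3) g=3 f=5, (5,1) g=2 f=7, (5,3) g=2 f=5, (6,3) g=1 f=5]

expanded=(3,2); open=[(2,2) g=4 f=7, (3,1) g=4 f=7, (3,3) g=4 f=5, (4,1) g=3 f=7, (4,3) g=3 f=5, (5,1) g=2 f=7, (5,3) g=2 f=5, (6,3) g=1 f=5]; closed=[(3,2), (4,2), (5,2), (6,2)]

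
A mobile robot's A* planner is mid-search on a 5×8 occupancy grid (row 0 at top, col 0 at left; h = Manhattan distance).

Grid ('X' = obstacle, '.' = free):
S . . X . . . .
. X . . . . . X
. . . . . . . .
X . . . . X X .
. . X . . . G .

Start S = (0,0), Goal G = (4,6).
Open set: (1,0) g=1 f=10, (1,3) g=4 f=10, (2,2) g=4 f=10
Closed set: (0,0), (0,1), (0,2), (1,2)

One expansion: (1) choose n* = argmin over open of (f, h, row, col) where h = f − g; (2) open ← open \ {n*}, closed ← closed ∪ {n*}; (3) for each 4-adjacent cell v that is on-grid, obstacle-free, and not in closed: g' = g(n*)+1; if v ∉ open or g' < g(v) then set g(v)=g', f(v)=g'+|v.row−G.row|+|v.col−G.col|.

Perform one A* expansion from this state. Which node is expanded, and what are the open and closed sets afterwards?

expanded=(1,3); open=[(1,0) g=1 f=10, (1,4) g=5 f=10, (2,2) g=4 f=10, (2,3) g=5 f=10]; closed=[(0,0), (0,1), (0,2), (1,2), (1,3)]

step 1: expand (1,3) (f=10, h=6) → closed; open now [(1,0) g=1 f=10, (1,4) g=5 f=10, (2,2) g=4 f=10, (2,3) g=5 f=10]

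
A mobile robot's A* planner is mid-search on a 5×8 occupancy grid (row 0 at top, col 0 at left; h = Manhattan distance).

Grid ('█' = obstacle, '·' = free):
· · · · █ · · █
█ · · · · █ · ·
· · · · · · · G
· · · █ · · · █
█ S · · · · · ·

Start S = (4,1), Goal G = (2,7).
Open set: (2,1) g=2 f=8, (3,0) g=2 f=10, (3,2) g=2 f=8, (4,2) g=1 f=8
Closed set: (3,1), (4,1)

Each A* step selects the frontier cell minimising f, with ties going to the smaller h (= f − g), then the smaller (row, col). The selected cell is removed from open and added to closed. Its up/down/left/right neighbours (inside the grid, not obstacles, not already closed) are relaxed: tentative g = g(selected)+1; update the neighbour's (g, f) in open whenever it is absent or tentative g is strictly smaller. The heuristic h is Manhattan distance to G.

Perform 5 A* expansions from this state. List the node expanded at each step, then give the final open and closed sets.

step 1: expand (2,1) (f=8, h=6) → closed; open now [(1,1) g=3 f=10, (2,0) g=3 f=10, (2,2) g=3 f=8, (3,0) g=2 f=10, (3,2) g=2 f=8, (4,2) g=1 f=8]
step 2: expand (2,2) (f=8, h=5) → closed; open now [(1,1) g=3 f=10, (1,2) g=4 f=10, (2,0) g=3 f=10, (2,3) g=4 f=8, (3,0) g=2 f=10, (3,2) g=2 f=8, (4,2) g=1 f=8]
step 3: expand (2,3) (f=8, h=4) → closed; open now [(1,1) g=3 f=10, (1,2) g=4 f=10, (1,3) g=5 f=10, (2,0) g=3 f=10, (2,4) g=5 f=8, (3,0) g=2 f=10, (3,2) g=2 f=8, (4,2) g=1 f=8]
step 4: expand (2,4) (f=8, h=3) → closed; open now [(1,1) g=3 f=10, (1,2) g=4 f=10, (1,3) g=5 f=10, (1,4) g=6 f=10, (2,0) g=3 f=10, (2,5) g=6 f=8, (3,0) g=2 f=10, (3,2) g=2 f=8, (3,4) g=6 f=10, (4,2) g=1 f=8]
step 5: expand (2,5) (f=8, h=2) → closed; open now [(1,1) g=3 f=10, (1,2) g=4 f=10, (1,3) g=5 f=10, (1,4) g=6 f=10, (2,0) g=3 f=10, (2,6) g=7 f=8, (3,0) g=2 f=10, (3,2) g=2 f=8, (3,4) g=6 f=10, (3,5) g=7 f=10, (4,2) g=1 f=8]

order=[(2,1) → (2,2) → (2,3) → (2,4) → (2,5)]; open=[(1,1) g=3 f=10, (1,2) g=4 f=10, (1,3) g=5 f=10, (1,4) g=6 f=10, (2,0) g=3 f=10, (2,6) g=7 f=8, (3,0) g=2 f=10, (3,2) g=2 f=8, (3,4) g=6 f=10, (3,5) g=7 f=10, (4,2) g=1 f=8]; closed=[(2,1), (2,2), (2,3), (2,4), (2,5), (3,1), (4,1)]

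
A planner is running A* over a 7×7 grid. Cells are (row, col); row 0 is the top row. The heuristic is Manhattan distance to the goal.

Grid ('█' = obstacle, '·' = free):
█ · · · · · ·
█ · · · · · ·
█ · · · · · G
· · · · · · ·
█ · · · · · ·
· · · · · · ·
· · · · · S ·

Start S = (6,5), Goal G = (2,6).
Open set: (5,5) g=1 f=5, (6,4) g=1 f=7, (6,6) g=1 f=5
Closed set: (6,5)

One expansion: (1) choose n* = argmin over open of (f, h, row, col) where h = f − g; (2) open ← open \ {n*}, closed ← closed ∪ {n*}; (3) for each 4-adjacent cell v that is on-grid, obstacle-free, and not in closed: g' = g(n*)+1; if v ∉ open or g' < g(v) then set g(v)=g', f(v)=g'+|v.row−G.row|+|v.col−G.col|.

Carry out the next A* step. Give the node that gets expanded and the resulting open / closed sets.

step 1: expand (5,5) (f=5, h=4) → closed; open now [(4,5) g=2 f=5, (5,4) g=2 f=7, (5,6) g=2 f=5, (6,4) g=1 f=7, (6,6) g=1 f=5]

expanded=(5,5); open=[(4,5) g=2 f=5, (5,4) g=2 f=7, (5,6) g=2 f=5, (6,4) g=1 f=7, (6,6) g=1 f=5]; closed=[(5,5), (6,5)]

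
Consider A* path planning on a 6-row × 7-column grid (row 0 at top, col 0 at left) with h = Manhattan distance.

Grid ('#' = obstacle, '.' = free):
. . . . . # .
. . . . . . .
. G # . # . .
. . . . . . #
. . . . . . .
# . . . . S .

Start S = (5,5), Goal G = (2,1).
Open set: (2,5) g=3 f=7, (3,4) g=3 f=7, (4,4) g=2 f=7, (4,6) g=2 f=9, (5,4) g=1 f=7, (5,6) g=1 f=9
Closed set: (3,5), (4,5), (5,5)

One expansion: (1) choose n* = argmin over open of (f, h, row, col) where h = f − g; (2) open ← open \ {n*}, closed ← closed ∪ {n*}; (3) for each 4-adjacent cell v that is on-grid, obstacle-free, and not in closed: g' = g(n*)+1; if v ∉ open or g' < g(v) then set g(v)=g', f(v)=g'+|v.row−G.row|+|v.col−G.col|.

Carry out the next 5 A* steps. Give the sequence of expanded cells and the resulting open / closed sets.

order=[(2,5) → (3,4) → (3,3) → (2,3) → (3,2)]; open=[(1,3) g=6 f=9, (1,5) g=4 f=9, (2,6) g=4 f=9, (3,1) g=6 f=7, (4,2) g=6 f=9, (4,3) g=5 f=9, (4,4) g=2 f=7, (4,6) g=2 f=9, (5,4) g=1 f=7, (5,6) g=1 f=9]; closed=[(2,3), (2,5), (3,2), (3,3), (3,4), (3,5), (4,5), (5,5)]

step 1: expand (2,5) (f=7, h=4) → closed; open now [(1,5) g=4 f=9, (2,6) g=4 f=9, (3,4) g=3 f=7, (4,4) g=2 f=7, (4,6) g=2 f=9, (5,4) g=1 f=7, (5,6) g=1 f=9]
step 2: expand (3,4) (f=7, h=4) → closed; open now [(1,5) g=4 f=9, (2,6) g=4 f=9, (3,3) g=4 f=7, (4,4) g=2 f=7, (4,6) g=2 f=9, (5,4) g=1 f=7, (5,6) g=1 f=9]
step 3: expand (3,3) (f=7, h=3) → closed; open now [(1,5) g=4 f=9, (2,3) g=5 f=7, (2,6) g=4 f=9, (3,2) g=5 f=7, (4,3) g=5 f=9, (4,4) g=2 f=7, (4,6) g=2 f=9, (5,4) g=1 f=7, (5,6) g=1 f=9]
step 4: expand (2,3) (f=7, h=2) → closed; open now [(1,3) g=6 f=9, (1,5) g=4 f=9, (2,6) g=4 f=9, (3,2) g=5 f=7, (4,3) g=5 f=9, (4,4) g=2 f=7, (4,6) g=2 f=9, (5,4) g=1 f=7, (5,6) g=1 f=9]
step 5: expand (3,2) (f=7, h=2) → closed; open now [(1,3) g=6 f=9, (1,5) g=4 f=9, (2,6) g=4 f=9, (3,1) g=6 f=7, (4,2) g=6 f=9, (4,3) g=5 f=9, (4,4) g=2 f=7, (4,6) g=2 f=9, (5,4) g=1 f=7, (5,6) g=1 f=9]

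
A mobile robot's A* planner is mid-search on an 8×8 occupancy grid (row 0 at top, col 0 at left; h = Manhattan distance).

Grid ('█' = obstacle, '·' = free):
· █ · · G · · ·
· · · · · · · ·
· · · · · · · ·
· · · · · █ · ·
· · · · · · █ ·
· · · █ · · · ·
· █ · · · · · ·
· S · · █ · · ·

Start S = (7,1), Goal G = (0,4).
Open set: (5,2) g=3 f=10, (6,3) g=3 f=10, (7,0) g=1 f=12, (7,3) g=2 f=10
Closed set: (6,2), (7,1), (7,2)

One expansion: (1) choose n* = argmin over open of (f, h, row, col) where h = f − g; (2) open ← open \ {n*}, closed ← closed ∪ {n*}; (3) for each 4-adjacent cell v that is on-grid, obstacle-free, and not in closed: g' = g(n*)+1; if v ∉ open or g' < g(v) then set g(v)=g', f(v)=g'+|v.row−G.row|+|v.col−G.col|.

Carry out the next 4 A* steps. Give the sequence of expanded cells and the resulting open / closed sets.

order=[(5,2) → (4,2) → (3,2) → (2,2)]; open=[(1,2) g=7 f=10, (2,1) g=7 f=12, (2,3) g=7 f=10, (3,1) g=6 f=12, (3,3) g=6 f=10, (4,1) g=5 f=12, (4,3) g=5 f=10, (5,1) g=4 f=12, (6,3) g=3 f=10, (7,0) g=1 f=12, (7,3) g=2 f=10]; closed=[(2,2), (3,2), (4,2), (5,2), (6,2), (7,1), (7,2)]

step 1: expand (5,2) (f=10, h=7) → closed; open now [(4,2) g=4 f=10, (5,1) g=4 f=12, (6,3) g=3 f=10, (7,0) g=1 f=12, (7,3) g=2 f=10]
step 2: expand (4,2) (f=10, h=6) → closed; open now [(3,2) g=5 f=10, (4,1) g=5 f=12, (4,3) g=5 f=10, (5,1) g=4 f=12, (6,3) g=3 f=10, (7,0) g=1 f=12, (7,3) g=2 f=10]
step 3: expand (3,2) (f=10, h=5) → closed; open now [(2,2) g=6 f=10, (3,1) g=6 f=12, (3,3) g=6 f=10, (4,1) g=5 f=12, (4,3) g=5 f=10, (5,1) g=4 f=12, (6,3) g=3 f=10, (7,0) g=1 f=12, (7,3) g=2 f=10]
step 4: expand (2,2) (f=10, h=4) → closed; open now [(1,2) g=7 f=10, (2,1) g=7 f=12, (2,3) g=7 f=10, (3,1) g=6 f=12, (3,3) g=6 f=10, (4,1) g=5 f=12, (4,3) g=5 f=10, (5,1) g=4 f=12, (6,3) g=3 f=10, (7,0) g=1 f=12, (7,3) g=2 f=10]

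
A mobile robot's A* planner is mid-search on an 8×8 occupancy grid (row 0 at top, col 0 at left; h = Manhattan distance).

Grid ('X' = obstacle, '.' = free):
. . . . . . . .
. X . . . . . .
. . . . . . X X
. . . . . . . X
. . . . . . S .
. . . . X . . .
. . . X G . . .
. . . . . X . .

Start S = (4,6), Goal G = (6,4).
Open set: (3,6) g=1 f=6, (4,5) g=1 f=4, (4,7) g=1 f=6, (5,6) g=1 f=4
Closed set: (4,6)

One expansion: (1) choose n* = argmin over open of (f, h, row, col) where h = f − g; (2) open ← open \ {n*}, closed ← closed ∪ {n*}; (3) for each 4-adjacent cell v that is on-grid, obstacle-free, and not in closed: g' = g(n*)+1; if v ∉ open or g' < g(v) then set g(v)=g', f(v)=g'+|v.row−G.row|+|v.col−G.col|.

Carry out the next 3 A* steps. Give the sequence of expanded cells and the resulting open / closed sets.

order=[(4,5) → (4,4) → (5,5)]; open=[(3,4) g=3 f=6, (3,5) g=2 f=6, (3,6) g=1 f=6, (4,3) g=3 f=6, (4,7) g=1 f=6, (5,6) g=1 f=4, (6,5) g=3 f=4]; closed=[(4,4), (4,5), (4,6), (5,5)]

step 1: expand (4,5) (f=4, h=3) → closed; open now [(3,5) g=2 f=6, (3,6) g=1 f=6, (4,4) g=2 f=4, (4,7) g=1 f=6, (5,5) g=2 f=4, (5,6) g=1 f=4]
step 2: expand (4,4) (f=4, h=2) → closed; open now [(3,4) g=3 f=6, (3,5) g=2 f=6, (3,6) g=1 f=6, (4,3) g=3 f=6, (4,7) g=1 f=6, (5,5) g=2 f=4, (5,6) g=1 f=4]
step 3: expand (5,5) (f=4, h=2) → closed; open now [(3,4) g=3 f=6, (3,5) g=2 f=6, (3,6) g=1 f=6, (4,3) g=3 f=6, (4,7) g=1 f=6, (5,6) g=1 f=4, (6,5) g=3 f=4]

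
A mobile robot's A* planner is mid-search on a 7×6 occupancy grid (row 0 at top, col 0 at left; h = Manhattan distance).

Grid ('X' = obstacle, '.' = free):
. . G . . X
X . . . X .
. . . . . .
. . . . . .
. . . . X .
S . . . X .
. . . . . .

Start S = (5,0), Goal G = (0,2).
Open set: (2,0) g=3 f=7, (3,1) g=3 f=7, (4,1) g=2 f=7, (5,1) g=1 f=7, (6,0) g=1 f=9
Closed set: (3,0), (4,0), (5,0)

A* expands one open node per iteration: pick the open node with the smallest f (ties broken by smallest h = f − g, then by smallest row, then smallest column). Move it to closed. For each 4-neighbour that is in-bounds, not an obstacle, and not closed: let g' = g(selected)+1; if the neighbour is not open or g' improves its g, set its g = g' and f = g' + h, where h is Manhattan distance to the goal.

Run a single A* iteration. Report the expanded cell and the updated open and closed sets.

step 1: expand (2,0) (f=7, h=4) → closed; open now [(2,1) g=4 f=7, (3,1) g=3 f=7, (4,1) g=2 f=7, (5,1) g=1 f=7, (6,0) g=1 f=9]

expanded=(2,0); open=[(2,1) g=4 f=7, (3,1) g=3 f=7, (4,1) g=2 f=7, (5,1) g=1 f=7, (6,0) g=1 f=9]; closed=[(2,0), (3,0), (4,0), (5,0)]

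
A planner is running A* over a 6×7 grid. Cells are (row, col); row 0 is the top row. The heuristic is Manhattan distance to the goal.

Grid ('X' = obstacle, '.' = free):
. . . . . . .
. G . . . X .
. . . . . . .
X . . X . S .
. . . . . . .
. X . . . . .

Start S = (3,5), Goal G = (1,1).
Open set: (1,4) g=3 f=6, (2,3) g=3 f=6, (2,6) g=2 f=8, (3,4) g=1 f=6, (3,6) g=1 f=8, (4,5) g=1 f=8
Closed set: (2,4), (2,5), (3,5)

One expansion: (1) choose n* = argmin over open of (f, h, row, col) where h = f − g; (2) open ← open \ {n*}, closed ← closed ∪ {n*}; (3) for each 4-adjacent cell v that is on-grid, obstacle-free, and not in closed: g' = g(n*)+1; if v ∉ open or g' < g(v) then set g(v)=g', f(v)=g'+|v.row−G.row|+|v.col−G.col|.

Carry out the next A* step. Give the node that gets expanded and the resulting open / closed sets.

expanded=(1,4); open=[(0,4) g=4 f=8, (1,3) g=4 f=6, (2,3) g=3 f=6, (2,6) g=2 f=8, (3,4) g=1 f=6, (3,6) g=1 f=8, (4,5) g=1 f=8]; closed=[(1,4), (2,4), (2,5), (3,5)]

step 1: expand (1,4) (f=6, h=3) → closed; open now [(0,4) g=4 f=8, (1,3) g=4 f=6, (2,3) g=3 f=6, (2,6) g=2 f=8, (3,4) g=1 f=6, (3,6) g=1 f=8, (4,5) g=1 f=8]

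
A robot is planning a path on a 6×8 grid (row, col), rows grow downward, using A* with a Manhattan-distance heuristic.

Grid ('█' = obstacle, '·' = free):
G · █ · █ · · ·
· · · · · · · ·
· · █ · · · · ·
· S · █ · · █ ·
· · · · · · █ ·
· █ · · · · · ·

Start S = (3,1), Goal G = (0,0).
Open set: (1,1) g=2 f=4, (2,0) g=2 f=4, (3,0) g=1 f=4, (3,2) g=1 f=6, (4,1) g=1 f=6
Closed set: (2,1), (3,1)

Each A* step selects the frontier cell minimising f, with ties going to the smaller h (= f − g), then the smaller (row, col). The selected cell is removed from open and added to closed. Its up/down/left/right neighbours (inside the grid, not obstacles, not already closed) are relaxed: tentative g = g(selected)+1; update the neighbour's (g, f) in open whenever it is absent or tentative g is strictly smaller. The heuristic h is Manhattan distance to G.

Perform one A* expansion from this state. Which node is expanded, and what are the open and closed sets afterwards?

expanded=(1,1); open=[(0,1) g=3 f=4, (1,0) g=3 f=4, (1,2) g=3 f=6, (2,0) g=2 f=4, (3,0) g=1 f=4, (3,2) g=1 f=6, (4,1) g=1 f=6]; closed=[(1,1), (2,1), (3,1)]

step 1: expand (1,1) (f=4, h=2) → closed; open now [(0,1) g=3 f=4, (1,0) g=3 f=4, (1,2) g=3 f=6, (2,0) g=2 f=4, (3,0) g=1 f=4, (3,2) g=1 f=6, (4,1) g=1 f=6]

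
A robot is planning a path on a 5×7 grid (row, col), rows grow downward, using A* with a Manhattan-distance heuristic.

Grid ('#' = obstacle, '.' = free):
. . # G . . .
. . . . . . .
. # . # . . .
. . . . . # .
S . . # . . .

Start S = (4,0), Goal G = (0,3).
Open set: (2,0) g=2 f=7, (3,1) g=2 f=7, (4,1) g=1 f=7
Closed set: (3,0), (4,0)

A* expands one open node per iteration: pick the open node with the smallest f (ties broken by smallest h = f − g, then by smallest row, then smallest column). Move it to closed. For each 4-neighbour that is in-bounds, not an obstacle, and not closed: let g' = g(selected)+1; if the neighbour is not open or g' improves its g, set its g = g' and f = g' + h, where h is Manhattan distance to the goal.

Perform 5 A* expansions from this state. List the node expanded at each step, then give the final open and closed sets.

order=[(2,0) → (1,0) → (0,0) → (0,1) → (1,1)]; open=[(1,2) g=5 f=7, (3,1) g=2 f=7, (4,1) g=1 f=7]; closed=[(0,0), (0,1), (1,0), (1,1), (2,0), (3,0), (4,0)]

step 1: expand (2,0) (f=7, h=5) → closed; open now [(1,0) g=3 f=7, (3,1) g=2 f=7, (4,1) g=1 f=7]
step 2: expand (1,0) (f=7, h=4) → closed; open now [(0,0) g=4 f=7, (1,1) g=4 f=7, (3,1) g=2 f=7, (4,1) g=1 f=7]
step 3: expand (0,0) (f=7, h=3) → closed; open now [(0,1) g=5 f=7, (1,1) g=4 f=7, (3,1) g=2 f=7, (4,1) g=1 f=7]
step 4: expand (0,1) (f=7, h=2) → closed; open now [(1,1) g=4 f=7, (3,1) g=2 f=7, (4,1) g=1 f=7]
step 5: expand (1,1) (f=7, h=3) → closed; open now [(1,2) g=5 f=7, (3,1) g=2 f=7, (4,1) g=1 f=7]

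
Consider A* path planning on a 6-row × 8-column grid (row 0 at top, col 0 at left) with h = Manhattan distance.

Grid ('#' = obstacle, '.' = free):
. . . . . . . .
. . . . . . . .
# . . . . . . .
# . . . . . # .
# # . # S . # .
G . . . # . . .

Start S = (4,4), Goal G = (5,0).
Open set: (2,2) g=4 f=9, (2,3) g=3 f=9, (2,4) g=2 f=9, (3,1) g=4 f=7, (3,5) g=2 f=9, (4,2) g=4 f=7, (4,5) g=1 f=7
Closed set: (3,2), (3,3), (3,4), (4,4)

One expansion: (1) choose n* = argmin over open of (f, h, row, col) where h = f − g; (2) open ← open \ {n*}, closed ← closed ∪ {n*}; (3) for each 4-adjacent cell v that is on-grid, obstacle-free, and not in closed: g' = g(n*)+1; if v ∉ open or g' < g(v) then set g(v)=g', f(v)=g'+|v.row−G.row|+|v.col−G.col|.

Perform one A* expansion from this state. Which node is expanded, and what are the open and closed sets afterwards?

step 1: expand (3,1) (f=7, h=3) → closed; open now [(2,1) g=5 f=9, (2,2) g=4 f=9, (2,3) g=3 f=9, (2,4) g=2 f=9, (3,5) g=2 f=9, (4,2) g=4 f=7, (4,5) g=1 f=7]

expanded=(3,1); open=[(2,1) g=5 f=9, (2,2) g=4 f=9, (2,3) g=3 f=9, (2,4) g=2 f=9, (3,5) g=2 f=9, (4,2) g=4 f=7, (4,5) g=1 f=7]; closed=[(3,1), (3,2), (3,3), (3,4), (4,4)]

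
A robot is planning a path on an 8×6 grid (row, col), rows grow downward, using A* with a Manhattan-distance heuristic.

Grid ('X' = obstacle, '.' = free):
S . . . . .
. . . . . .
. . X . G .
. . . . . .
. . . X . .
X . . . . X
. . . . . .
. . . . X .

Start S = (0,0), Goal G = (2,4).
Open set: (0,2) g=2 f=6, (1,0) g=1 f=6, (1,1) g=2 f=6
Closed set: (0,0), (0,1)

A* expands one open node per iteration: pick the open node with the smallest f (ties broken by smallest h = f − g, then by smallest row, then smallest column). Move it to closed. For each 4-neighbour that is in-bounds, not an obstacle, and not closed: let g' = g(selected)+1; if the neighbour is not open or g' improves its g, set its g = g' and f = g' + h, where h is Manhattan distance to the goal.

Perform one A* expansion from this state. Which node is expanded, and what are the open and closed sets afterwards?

expanded=(0,2); open=[(0,3) g=3 f=6, (1,0) g=1 f=6, (1,1) g=2 f=6, (1,2) g=3 f=6]; closed=[(0,0), (0,1), (0,2)]

step 1: expand (0,2) (f=6, h=4) → closed; open now [(0,3) g=3 f=6, (1,0) g=1 f=6, (1,1) g=2 f=6, (1,2) g=3 f=6]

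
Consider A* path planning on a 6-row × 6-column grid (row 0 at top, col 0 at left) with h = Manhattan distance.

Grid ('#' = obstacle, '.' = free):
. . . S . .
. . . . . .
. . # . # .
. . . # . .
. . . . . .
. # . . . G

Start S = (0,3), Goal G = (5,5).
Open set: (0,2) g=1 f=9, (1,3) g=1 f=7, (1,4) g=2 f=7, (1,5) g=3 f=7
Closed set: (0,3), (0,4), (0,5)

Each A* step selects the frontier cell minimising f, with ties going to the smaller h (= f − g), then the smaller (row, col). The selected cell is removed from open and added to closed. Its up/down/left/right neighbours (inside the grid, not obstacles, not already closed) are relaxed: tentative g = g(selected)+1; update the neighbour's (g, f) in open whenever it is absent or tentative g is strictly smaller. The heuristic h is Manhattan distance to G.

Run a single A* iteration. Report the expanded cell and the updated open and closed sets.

step 1: expand (1,5) (f=7, h=4) → closed; open now [(0,2) g=1 f=9, (1,3) g=1 f=7, (1,4) g=2 f=7, (2,5) g=4 f=7]

expanded=(1,5); open=[(0,2) g=1 f=9, (1,3) g=1 f=7, (1,4) g=2 f=7, (2,5) g=4 f=7]; closed=[(0,3), (0,4), (0,5), (1,5)]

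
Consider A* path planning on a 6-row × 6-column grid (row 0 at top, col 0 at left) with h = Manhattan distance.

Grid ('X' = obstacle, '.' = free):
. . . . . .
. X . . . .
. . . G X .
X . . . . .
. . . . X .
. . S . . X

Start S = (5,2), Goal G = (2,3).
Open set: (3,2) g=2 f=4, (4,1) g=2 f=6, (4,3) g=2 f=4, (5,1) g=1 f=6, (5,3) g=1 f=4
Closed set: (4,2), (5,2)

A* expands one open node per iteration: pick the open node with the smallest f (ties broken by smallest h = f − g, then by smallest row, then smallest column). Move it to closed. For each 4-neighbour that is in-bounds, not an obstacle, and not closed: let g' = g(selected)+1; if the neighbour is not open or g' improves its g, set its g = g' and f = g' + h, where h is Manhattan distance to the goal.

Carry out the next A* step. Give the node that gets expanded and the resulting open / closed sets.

expanded=(3,2); open=[(2,2) g=3 f=4, (3,1) g=3 f=6, (3,3) g=3 f=4, (4,1) g=2 f=6, (4,3) g=2 f=4, (5,1) g=1 f=6, (5,3) g=1 f=4]; closed=[(3,2), (4,2), (5,2)]

step 1: expand (3,2) (f=4, h=2) → closed; open now [(2,2) g=3 f=4, (3,1) g=3 f=6, (3,3) g=3 f=4, (4,1) g=2 f=6, (4,3) g=2 f=4, (5,1) g=1 f=6, (5,3) g=1 f=4]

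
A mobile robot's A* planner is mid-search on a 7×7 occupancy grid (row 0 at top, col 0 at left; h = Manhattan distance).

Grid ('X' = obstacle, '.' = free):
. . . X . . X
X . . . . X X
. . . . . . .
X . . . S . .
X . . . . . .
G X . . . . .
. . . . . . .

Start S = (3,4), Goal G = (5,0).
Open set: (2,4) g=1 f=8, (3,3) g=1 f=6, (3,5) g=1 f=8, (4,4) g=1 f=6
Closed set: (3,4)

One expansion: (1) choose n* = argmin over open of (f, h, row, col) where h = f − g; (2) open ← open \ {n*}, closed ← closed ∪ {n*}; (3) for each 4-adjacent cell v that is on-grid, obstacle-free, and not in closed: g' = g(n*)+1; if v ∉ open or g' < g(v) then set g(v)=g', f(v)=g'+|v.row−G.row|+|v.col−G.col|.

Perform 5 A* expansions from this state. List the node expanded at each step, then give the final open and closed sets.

order=[(3,3) → (3,2) → (3,1) → (4,1) → (4,2)]; open=[(2,1) g=4 f=8, (2,2) g=3 f=8, (2,3) g=2 f=8, (2,4) g=1 f=8, (3,5) g=1 f=8, (4,3) g=2 f=6, (4,4) g=1 f=6, (5,2) g=4 f=6]; closed=[(3,1), (3,2), (3,3), (3,4), (4,1), (4,2)]

step 1: expand (3,3) (f=6, h=5) → closed; open now [(2,3) g=2 f=8, (2,4) g=1 f=8, (3,2) g=2 f=6, (3,5) g=1 f=8, (4,3) g=2 f=6, (4,4) g=1 f=6]
step 2: expand (3,2) (f=6, h=4) → closed; open now [(2,2) g=3 f=8, (2,3) g=2 f=8, (2,4) g=1 f=8, (3,1) g=3 f=6, (3,5) g=1 f=8, (4,2) g=3 f=6, (4,3) g=2 f=6, (4,4) g=1 f=6]
step 3: expand (3,1) (f=6, h=3) → closed; open now [(2,1) g=4 f=8, (2,2) g=3 f=8, (2,3) g=2 f=8, (2,4) g=1 f=8, (3,5) g=1 f=8, (4,1) g=4 f=6, (4,2) g=3 f=6, (4,3) g=2 f=6, (4,4) g=1 f=6]
step 4: expand (4,1) (f=6, h=2) → closed; open now [(2,1) g=4 f=8, (2,2) g=3 f=8, (2,3) g=2 f=8, (2,4) g=1 f=8, (3,5) g=1 f=8, (4,2) g=3 f=6, (4,3) g=2 f=6, (4,4) g=1 f=6]
step 5: expand (4,2) (f=6, h=3) → closed; open now [(2,1) g=4 f=8, (2,2) g=3 f=8, (2,3) g=2 f=8, (2,4) g=1 f=8, (3,5) g=1 f=8, (4,3) g=2 f=6, (4,4) g=1 f=6, (5,2) g=4 f=6]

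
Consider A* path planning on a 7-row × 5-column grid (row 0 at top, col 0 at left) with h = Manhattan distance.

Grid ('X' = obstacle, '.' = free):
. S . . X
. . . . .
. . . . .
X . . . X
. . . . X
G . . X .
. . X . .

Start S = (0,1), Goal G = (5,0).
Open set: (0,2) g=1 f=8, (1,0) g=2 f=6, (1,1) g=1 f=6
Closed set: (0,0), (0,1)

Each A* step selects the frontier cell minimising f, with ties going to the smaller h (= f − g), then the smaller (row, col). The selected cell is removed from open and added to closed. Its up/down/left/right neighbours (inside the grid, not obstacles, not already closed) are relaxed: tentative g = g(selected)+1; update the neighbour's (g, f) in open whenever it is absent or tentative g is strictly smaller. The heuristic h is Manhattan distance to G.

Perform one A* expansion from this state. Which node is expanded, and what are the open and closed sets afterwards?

step 1: expand (1,0) (f=6, h=4) → closed; open now [(0,2) g=1 f=8, (1,1) g=1 f=6, (2,0) g=3 f=6]

expanded=(1,0); open=[(0,2) g=1 f=8, (1,1) g=1 f=6, (2,0) g=3 f=6]; closed=[(0,0), (0,1), (1,0)]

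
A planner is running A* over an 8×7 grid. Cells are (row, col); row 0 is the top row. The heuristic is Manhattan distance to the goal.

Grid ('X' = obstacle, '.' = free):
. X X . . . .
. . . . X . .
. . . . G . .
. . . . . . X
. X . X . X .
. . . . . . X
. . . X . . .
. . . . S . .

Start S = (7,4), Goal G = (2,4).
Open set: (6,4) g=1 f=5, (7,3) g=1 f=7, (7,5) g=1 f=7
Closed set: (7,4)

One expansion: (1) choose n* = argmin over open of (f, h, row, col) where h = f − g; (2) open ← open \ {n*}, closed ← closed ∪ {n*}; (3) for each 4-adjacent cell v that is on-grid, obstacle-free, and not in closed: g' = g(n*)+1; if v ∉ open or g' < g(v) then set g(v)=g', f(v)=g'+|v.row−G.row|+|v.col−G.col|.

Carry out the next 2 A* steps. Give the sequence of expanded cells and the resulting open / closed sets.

order=[(6,4) → (5,4)]; open=[(4,4) g=3 f=5, (5,3) g=3 f=7, (5,5) g=3 f=7, (6,5) g=2 f=7, (7,3) g=1 f=7, (7,5) g=1 f=7]; closed=[(5,4), (6,4), (7,4)]

step 1: expand (6,4) (f=5, h=4) → closed; open now [(5,4) g=2 f=5, (6,5) g=2 f=7, (7,3) g=1 f=7, (7,5) g=1 f=7]
step 2: expand (5,4) (f=5, h=3) → closed; open now [(4,4) g=3 f=5, (5,3) g=3 f=7, (5,5) g=3 f=7, (6,5) g=2 f=7, (7,3) g=1 f=7, (7,5) g=1 f=7]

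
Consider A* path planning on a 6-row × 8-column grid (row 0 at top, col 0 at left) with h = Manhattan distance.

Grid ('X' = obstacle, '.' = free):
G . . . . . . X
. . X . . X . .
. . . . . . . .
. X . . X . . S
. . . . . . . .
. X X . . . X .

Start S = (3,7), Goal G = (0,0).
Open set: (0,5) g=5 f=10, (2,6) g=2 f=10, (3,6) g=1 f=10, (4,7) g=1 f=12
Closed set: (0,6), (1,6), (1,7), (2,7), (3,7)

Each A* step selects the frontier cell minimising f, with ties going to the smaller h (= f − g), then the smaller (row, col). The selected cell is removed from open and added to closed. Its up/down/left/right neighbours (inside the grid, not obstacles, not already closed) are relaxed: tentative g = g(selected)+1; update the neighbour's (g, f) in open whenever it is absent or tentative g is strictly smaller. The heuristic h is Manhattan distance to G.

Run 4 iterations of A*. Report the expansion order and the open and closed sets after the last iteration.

order=[(0,5) → (0,4) → (0,3) → (0,2)]; open=[(0,1) g=9 f=10, (1,3) g=8 f=12, (1,4) g=7 f=12, (2,6) g=2 f=10, (3,6) g=1 f=10, (4,7) g=1 f=12]; closed=[(0,2), (0,3), (0,4), (0,5), (0,6), (1,6), (1,7), (2,7), (3,7)]

step 1: expand (0,5) (f=10, h=5) → closed; open now [(0,4) g=6 f=10, (2,6) g=2 f=10, (3,6) g=1 f=10, (4,7) g=1 f=12]
step 2: expand (0,4) (f=10, h=4) → closed; open now [(0,3) g=7 f=10, (1,4) g=7 f=12, (2,6) g=2 f=10, (3,6) g=1 f=10, (4,7) g=1 f=12]
step 3: expand (0,3) (f=10, h=3) → closed; open now [(0,2) g=8 f=10, (1,3) g=8 f=12, (1,4) g=7 f=12, (2,6) g=2 f=10, (3,6) g=1 f=10, (4,7) g=1 f=12]
step 4: expand (0,2) (f=10, h=2) → closed; open now [(0,1) g=9 f=10, (1,3) g=8 f=12, (1,4) g=7 f=12, (2,6) g=2 f=10, (3,6) g=1 f=10, (4,7) g=1 f=12]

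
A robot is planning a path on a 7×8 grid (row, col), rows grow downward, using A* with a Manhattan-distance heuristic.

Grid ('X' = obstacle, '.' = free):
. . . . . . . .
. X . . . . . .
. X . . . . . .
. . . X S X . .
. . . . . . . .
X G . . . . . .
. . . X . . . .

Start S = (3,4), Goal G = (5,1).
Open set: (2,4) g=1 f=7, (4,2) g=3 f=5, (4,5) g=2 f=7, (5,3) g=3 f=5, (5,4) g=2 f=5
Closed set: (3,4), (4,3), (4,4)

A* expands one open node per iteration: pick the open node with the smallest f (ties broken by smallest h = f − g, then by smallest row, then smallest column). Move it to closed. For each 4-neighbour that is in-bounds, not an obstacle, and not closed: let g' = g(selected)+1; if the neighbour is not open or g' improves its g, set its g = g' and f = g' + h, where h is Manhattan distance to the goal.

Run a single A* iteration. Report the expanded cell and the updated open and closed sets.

expanded=(4,2); open=[(2,4) g=1 f=7, (3,2) g=4 f=7, (4,1) g=4 f=5, (4,5) g=2 f=7, (5,2) g=4 f=5, (5,3) g=3 f=5, (5,4) g=2 f=5]; closed=[(3,4), (4,2), (4,3), (4,4)]

step 1: expand (4,2) (f=5, h=2) → closed; open now [(2,4) g=1 f=7, (3,2) g=4 f=7, (4,1) g=4 f=5, (4,5) g=2 f=7, (5,2) g=4 f=5, (5,3) g=3 f=5, (5,4) g=2 f=5]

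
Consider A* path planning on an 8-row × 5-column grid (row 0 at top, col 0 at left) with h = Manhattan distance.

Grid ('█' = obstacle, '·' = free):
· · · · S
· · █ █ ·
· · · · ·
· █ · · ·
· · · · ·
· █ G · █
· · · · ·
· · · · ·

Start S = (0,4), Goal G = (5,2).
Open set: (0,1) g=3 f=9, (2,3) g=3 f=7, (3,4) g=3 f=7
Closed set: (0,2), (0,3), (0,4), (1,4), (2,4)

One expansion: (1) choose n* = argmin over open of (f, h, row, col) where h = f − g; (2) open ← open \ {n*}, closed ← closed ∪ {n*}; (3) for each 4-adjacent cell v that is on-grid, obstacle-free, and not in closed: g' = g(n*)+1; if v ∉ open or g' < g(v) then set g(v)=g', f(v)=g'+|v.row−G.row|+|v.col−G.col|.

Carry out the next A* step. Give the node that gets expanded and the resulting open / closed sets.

step 1: expand (2,3) (f=7, h=4) → closed; open now [(0,1) g=3 f=9, (2,2) g=4 f=7, (3,3) g=4 f=7, (3,4) g=3 f=7]

expanded=(2,3); open=[(0,1) g=3 f=9, (2,2) g=4 f=7, (3,3) g=4 f=7, (3,4) g=3 f=7]; closed=[(0,2), (0,3), (0,4), (1,4), (2,3), (2,4)]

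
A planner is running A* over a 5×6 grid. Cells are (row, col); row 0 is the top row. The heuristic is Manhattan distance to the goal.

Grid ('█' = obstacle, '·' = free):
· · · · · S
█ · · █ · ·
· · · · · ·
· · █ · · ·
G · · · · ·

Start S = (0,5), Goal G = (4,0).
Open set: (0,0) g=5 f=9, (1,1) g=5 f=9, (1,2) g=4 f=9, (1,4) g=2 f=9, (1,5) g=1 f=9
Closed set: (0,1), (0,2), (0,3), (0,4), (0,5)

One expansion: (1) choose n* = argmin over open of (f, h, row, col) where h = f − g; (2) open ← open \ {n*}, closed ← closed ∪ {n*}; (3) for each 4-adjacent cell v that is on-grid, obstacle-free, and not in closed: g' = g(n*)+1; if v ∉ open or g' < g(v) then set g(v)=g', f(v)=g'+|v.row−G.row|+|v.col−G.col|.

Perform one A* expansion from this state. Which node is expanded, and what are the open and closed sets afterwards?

expanded=(0,0); open=[(1,1) g=5 f=9, (1,2) g=4 f=9, (1,4) g=2 f=9, (1,5) g=1 f=9]; closed=[(0,0), (0,1), (0,2), (0,3), (0,4), (0,5)]

step 1: expand (0,0) (f=9, h=4) → closed; open now [(1,1) g=5 f=9, (1,2) g=4 f=9, (1,4) g=2 f=9, (1,5) g=1 f=9]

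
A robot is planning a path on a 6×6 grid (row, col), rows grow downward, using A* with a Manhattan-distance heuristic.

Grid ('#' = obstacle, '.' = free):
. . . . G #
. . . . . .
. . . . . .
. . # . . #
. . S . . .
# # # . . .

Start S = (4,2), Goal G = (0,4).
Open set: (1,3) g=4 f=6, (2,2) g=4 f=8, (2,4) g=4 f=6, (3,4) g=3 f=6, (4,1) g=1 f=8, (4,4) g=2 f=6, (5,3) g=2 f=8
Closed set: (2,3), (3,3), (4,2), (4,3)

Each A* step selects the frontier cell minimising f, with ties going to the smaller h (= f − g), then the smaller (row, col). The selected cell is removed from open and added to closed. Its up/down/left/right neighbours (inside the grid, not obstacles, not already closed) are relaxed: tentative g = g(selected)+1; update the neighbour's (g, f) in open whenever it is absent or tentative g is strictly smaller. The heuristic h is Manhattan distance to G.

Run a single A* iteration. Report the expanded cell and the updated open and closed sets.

expanded=(1,3); open=[(0,3) g=5 f=6, (1,2) g=5 f=8, (1,4) g=5 f=6, (2,2) g=4 f=8, (2,4) g=4 f=6, (3,4) g=3 f=6, (4,1) g=1 f=8, (4,4) g=2 f=6, (5,3) g=2 f=8]; closed=[(1,3), (2,3), (3,3), (4,2), (4,3)]

step 1: expand (1,3) (f=6, h=2) → closed; open now [(0,3) g=5 f=6, (1,2) g=5 f=8, (1,4) g=5 f=6, (2,2) g=4 f=8, (2,4) g=4 f=6, (3,4) g=3 f=6, (4,1) g=1 f=8, (4,4) g=2 f=6, (5,3) g=2 f=8]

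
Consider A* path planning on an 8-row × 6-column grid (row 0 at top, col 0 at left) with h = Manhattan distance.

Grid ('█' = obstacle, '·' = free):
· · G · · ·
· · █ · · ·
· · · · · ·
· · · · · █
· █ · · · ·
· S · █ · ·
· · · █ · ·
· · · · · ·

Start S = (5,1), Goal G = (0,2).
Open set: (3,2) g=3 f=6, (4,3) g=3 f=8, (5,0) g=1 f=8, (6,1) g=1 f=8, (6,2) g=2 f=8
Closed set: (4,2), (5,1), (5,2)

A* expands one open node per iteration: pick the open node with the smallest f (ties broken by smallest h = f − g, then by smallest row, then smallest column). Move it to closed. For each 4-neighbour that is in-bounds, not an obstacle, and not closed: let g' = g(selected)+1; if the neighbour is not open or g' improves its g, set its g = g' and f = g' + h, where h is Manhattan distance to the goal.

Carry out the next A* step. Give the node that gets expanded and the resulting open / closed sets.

expanded=(3,2); open=[(2,2) g=4 f=6, (3,1) g=4 f=8, (3,3) g=4 f=8, (4,3) g=3 f=8, (5,0) g=1 f=8, (6,1) g=1 f=8, (6,2) g=2 f=8]; closed=[(3,2), (4,2), (5,1), (5,2)]

step 1: expand (3,2) (f=6, h=3) → closed; open now [(2,2) g=4 f=6, (3,1) g=4 f=8, (3,3) g=4 f=8, (4,3) g=3 f=8, (5,0) g=1 f=8, (6,1) g=1 f=8, (6,2) g=2 f=8]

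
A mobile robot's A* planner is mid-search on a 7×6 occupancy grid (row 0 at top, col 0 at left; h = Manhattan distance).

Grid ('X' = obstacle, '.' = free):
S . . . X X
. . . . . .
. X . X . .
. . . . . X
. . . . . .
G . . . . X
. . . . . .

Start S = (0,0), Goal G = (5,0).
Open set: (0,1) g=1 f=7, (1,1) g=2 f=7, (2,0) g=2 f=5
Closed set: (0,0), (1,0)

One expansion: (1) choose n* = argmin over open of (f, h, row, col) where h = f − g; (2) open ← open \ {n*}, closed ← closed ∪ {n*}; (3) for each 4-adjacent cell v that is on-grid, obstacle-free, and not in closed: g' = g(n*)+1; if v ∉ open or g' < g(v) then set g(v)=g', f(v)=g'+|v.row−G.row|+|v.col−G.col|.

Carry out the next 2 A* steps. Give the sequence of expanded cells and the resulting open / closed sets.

order=[(2,0) → (3,0)]; open=[(0,1) g=1 f=7, (1,1) g=2 f=7, (3,1) g=4 f=7, (4,0) g=4 f=5]; closed=[(0,0), (1,0), (2,0), (3,0)]

step 1: expand (2,0) (f=5, h=3) → closed; open now [(0,1) g=1 f=7, (1,1) g=2 f=7, (3,0) g=3 f=5]
step 2: expand (3,0) (f=5, h=2) → closed; open now [(0,1) g=1 f=7, (1,1) g=2 f=7, (3,1) g=4 f=7, (4,0) g=4 f=5]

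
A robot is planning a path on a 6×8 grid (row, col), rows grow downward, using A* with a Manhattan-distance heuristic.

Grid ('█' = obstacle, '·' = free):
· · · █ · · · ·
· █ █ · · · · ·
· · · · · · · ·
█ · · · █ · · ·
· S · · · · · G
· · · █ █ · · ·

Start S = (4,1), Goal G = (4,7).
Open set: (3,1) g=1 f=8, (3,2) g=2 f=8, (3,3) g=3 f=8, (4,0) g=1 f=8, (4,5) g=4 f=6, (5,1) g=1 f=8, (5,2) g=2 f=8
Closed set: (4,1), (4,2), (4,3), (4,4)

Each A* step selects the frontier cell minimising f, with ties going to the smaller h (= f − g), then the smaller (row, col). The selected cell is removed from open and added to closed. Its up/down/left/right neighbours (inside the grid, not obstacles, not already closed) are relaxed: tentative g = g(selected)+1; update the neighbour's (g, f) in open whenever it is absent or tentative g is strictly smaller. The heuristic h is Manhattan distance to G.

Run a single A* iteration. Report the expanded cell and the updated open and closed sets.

step 1: expand (4,5) (f=6, h=2) → closed; open now [(3,1) g=1 f=8, (3,2) g=2 f=8, (3,3) g=3 f=8, (3,5) g=5 f=8, (4,0) g=1 f=8, (4,6) g=5 f=6, (5,1) g=1 f=8, (5,2) g=2 f=8, (5,5) g=5 f=8]

expanded=(4,5); open=[(3,1) g=1 f=8, (3,2) g=2 f=8, (3,3) g=3 f=8, (3,5) g=5 f=8, (4,0) g=1 f=8, (4,6) g=5 f=6, (5,1) g=1 f=8, (5,2) g=2 f=8, (5,5) g=5 f=8]; closed=[(4,1), (4,2), (4,3), (4,4), (4,5)]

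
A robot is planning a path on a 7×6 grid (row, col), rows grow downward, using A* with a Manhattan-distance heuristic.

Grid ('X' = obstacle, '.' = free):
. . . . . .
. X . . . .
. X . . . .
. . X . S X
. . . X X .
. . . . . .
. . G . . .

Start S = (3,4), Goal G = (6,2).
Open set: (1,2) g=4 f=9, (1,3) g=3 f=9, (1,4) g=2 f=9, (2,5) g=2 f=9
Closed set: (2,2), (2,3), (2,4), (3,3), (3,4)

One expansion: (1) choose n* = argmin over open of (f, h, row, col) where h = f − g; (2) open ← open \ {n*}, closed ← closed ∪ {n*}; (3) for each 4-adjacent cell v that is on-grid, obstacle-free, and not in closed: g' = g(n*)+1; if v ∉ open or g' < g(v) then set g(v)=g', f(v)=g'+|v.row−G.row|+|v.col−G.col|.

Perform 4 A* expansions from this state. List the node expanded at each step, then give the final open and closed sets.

step 1: expand (1,2) (f=9, h=5) → closed; open now [(0,2) g=5 f=11, (1,3) g=3 f=9, (1,4) g=2 f=9, (2,5) g=2 f=9]
step 2: expand (1,3) (f=9, h=6) → closed; open now [(0,2) g=5 f=11, (0,3) g=4 f=11, (1,4) g=2 f=9, (2,5) g=2 f=9]
step 3: expand (1,4) (f=9, h=7) → closed; open now [(0,2) g=5 f=11, (0,3) g=4 f=11, (0,4) g=3 f=11, (1,5) g=3 f=11, (2,5) g=2 f=9]
step 4: expand (2,5) (f=9, h=7) → closed; open now [(0,2) g=5 f=11, (0,3) g=4 f=11, (0,4) g=3 f=11, (1,5) g=3 f=11]

order=[(1,2) → (1,3) → (1,4) → (2,5)]; open=[(0,2) g=5 f=11, (0,3) g=4 f=11, (0,4) g=3 f=11, (1,5) g=3 f=11]; closed=[(1,2), (1,3), (1,4), (2,2), (2,3), (2,4), (2,5), (3,3), (3,4)]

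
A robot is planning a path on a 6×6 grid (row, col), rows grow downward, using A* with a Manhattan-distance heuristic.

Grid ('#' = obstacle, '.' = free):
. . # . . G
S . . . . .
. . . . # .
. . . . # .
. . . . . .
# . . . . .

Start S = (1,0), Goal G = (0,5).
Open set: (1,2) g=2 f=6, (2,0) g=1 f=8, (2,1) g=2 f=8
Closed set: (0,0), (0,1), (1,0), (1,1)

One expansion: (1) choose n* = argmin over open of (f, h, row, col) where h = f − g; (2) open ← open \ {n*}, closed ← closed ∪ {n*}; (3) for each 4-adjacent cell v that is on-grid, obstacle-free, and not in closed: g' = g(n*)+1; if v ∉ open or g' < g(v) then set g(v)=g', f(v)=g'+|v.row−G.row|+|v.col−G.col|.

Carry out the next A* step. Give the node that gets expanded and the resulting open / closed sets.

expanded=(1,2); open=[(1,3) g=3 f=6, (2,0) g=1 f=8, (2,1) g=2 f=8, (2,2) g=3 f=8]; closed=[(0,0), (0,1), (1,0), (1,1), (1,2)]

step 1: expand (1,2) (f=6, h=4) → closed; open now [(1,3) g=3 f=6, (2,0) g=1 f=8, (2,1) g=2 f=8, (2,2) g=3 f=8]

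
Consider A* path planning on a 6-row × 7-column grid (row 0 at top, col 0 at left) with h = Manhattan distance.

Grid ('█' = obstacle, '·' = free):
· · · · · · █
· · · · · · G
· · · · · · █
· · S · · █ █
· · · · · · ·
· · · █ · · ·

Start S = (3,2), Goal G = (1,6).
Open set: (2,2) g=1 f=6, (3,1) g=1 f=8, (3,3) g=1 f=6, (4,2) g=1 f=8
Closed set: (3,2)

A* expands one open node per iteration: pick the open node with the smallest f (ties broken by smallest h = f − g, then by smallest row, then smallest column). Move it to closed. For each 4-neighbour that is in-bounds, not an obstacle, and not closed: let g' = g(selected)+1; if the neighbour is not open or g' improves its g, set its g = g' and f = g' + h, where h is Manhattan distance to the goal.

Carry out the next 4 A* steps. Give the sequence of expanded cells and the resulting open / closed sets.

order=[(2,2) → (1,2) → (1,3) → (1,4)]; open=[(0,2) g=3 f=8, (0,3) g=4 f=8, (0,4) g=5 f=8, (1,1) g=3 f=8, (1,5) g=5 f=6, (2,1) g=2 f=8, (2,3) g=2 f=6, (2,4) g=5 f=8, (3,1) g=1 f=8, (3,3) g=1 f=6, (4,2) g=1 f=8]; closed=[(1,2), (1,3), (1,4), (2,2), (3,2)]

step 1: expand (2,2) (f=6, h=5) → closed; open now [(1,2) g=2 f=6, (2,1) g=2 f=8, (2,3) g=2 f=6, (3,1) g=1 f=8, (3,3) g=1 f=6, (4,2) g=1 f=8]
step 2: expand (1,2) (f=6, h=4) → closed; open now [(0,2) g=3 f=8, (1,1) g=3 f=8, (1,3) g=3 f=6, (2,1) g=2 f=8, (2,3) g=2 f=6, (3,1) g=1 f=8, (3,3) g=1 f=6, (4,2) g=1 f=8]
step 3: expand (1,3) (f=6, h=3) → closed; open now [(0,2) g=3 f=8, (0,3) g=4 f=8, (1,1) g=3 f=8, (1,4) g=4 f=6, (2,1) g=2 f=8, (2,3) g=2 f=6, (3,1) g=1 f=8, (3,3) g=1 f=6, (4,2) g=1 f=8]
step 4: expand (1,4) (f=6, h=2) → closed; open now [(0,2) g=3 f=8, (0,3) g=4 f=8, (0,4) g=5 f=8, (1,1) g=3 f=8, (1,5) g=5 f=6, (2,1) g=2 f=8, (2,3) g=2 f=6, (2,4) g=5 f=8, (3,1) g=1 f=8, (3,3) g=1 f=6, (4,2) g=1 f=8]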